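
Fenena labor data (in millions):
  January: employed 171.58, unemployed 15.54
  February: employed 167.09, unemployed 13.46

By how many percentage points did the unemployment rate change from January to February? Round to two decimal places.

January: labor force = 171.58 + 15.54 = 187.12; u = 15.54/187.12 = 8.30%.
February: labor force = 167.09 + 13.46 = 180.55; u = 13.46/180.55 = 7.45%.
Change = 7.45% − 8.30% = −0.85 pp.

The unemployment rate changed by −0.85 percentage points.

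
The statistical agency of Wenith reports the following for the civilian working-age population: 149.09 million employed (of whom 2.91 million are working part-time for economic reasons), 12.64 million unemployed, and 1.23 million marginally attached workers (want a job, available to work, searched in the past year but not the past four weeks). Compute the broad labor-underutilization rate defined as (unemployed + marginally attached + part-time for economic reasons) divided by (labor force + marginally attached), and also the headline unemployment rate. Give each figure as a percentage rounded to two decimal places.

Broad underutilization rate ≈ 10.30%; headline unemployment rate ≈ 7.82%.

Labor force = 149.09 + 12.64 = 161.73 million.
Numerator = 12.64 + 1.23 + 2.91 = 16.78 million.
Denominator = 161.73 + 1.23 = 162.96 million.
Broad rate = 16.78 / 162.96 = 10.30%.
Headline unemployment rate = 12.64 / 161.73 = 7.82%.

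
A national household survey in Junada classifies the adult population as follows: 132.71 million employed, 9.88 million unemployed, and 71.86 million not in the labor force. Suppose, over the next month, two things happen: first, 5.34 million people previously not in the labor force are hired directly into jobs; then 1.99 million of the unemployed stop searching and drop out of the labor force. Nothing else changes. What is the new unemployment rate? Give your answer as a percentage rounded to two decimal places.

New unemployment rate ≈ 5.41%.

Initially, labor force = 132.71 + 9.88 = 142.59 million, so u = 9.88/142.59 = 6.93%.
After the first change, employed and labor force both rise by 5.34; unemployed unchanged → E = 138.05, U = 9.88, labor force = 147.93 million.
After the second change, unemployed and labor force both fall by 1.99 → E = 138.05, U = 7.89, labor force = 145.94 million.
New unemployment rate = 7.89 / 145.94 = 5.41%.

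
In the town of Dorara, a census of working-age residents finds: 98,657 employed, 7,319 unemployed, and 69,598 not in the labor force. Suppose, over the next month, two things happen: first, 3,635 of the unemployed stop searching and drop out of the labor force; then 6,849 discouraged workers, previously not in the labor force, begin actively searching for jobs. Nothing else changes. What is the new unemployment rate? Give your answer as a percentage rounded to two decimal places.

New unemployment rate ≈ 9.65%.

Initially, labor force = 98,657 + 7,319 = 105,976, so u = 7,319/105,976 = 6.91%.
After the first change, unemployed and labor force both fall by 3,635 → E = 98,657, U = 3,684, labor force = 102,341.
After the second change, unemployed and labor force both rise by 6,849 → E = 98,657, U = 10,533, labor force = 109,190.
New unemployment rate = 10,533 / 109,190 = 9.65%.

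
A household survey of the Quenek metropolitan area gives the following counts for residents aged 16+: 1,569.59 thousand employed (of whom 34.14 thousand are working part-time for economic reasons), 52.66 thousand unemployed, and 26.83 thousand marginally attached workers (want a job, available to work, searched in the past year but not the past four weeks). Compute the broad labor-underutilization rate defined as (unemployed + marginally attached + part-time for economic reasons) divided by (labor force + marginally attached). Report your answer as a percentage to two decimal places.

Broad underutilization rate ≈ 6.89%.

Labor force = 1,569.59 + 52.66 = 1,622.25 thousand.
Numerator = 52.66 + 26.83 + 34.14 = 113.63 thousand.
Denominator = 1,622.25 + 26.83 = 1,649.08 thousand.
Broad rate = 113.63 / 1,649.08 = 6.89%.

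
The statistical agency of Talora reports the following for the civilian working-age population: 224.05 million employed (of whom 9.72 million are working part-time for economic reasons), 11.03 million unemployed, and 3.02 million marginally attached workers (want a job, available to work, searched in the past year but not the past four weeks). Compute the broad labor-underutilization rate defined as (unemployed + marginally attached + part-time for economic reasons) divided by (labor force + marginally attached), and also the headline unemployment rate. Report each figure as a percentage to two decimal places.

Labor force = 224.05 + 11.03 = 235.08 million.
Numerator = 11.03 + 3.02 + 9.72 = 23.77 million.
Denominator = 235.08 + 3.02 = 238.10 million.
Broad rate = 23.77 / 238.10 = 9.98%.
Headline unemployment rate = 11.03 / 235.08 = 4.69%.

Broad underutilization rate ≈ 9.98%; headline unemployment rate ≈ 4.69%.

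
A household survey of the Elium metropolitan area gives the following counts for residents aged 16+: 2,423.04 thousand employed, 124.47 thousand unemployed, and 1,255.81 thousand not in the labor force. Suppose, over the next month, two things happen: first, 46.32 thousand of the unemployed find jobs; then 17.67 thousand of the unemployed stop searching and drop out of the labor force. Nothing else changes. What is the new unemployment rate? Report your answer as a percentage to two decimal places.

New unemployment rate ≈ 2.39%.

Initially, labor force = 2,423.04 + 124.47 = 2,547.51 thousand, so u = 124.47/2,547.51 = 4.89%.
After the first change, unemployed falls and employed rises by 46.32; labor force unchanged → E = 2,469.36, U = 78.15, labor force = 2,547.51 thousand.
After the second change, unemployed and labor force both fall by 17.67 → E = 2,469.36, U = 60.48, labor force = 2,529.84 thousand.
New unemployment rate = 60.48 / 2,529.84 = 2.39%.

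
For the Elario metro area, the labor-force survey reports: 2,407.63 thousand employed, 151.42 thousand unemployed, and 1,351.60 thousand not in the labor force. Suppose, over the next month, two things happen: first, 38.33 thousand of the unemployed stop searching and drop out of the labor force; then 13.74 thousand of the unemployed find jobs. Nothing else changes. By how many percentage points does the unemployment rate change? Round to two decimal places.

The unemployment rate changes by −1.98 percentage points.

Initially, labor force = 2,407.63 + 151.42 = 2,559.05 thousand, so u = 151.42/2,559.05 = 5.92%.
After the first change, unemployed and labor force both fall by 38.33 → E = 2,407.63, U = 113.09, labor force = 2,520.72 thousand.
After the second change, unemployed falls and employed rises by 13.74; labor force unchanged → E = 2,421.37, U = 99.35, labor force = 2,520.72 thousand.
New unemployment rate = 99.35 / 2,520.72 = 3.94%.
Change = 3.94% − 5.92% = −1.98 percentage points.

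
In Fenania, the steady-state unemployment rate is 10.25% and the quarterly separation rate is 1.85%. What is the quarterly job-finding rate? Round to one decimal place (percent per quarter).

Job-finding rate ≈ 16.2% per quarter.

From u* = s/(s+f): f = s·(1−u)/u.
f = 1.85 × (1 − 0.1025) / 0.1025 = 1.6604 / 0.1025 ≈ 16.2% per quarter.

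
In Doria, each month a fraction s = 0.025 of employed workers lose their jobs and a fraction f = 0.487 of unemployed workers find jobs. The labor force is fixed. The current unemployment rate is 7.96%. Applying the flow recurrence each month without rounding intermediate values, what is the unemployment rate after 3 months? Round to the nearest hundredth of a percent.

Unemployment rate after three months ≈ 5.24%.

With a fixed labor force, u_{t+1} = u_t + s·(1−u_t) − f·u_t = u_t·(1−s−f) + s.
Here 1−s−f = 0.488 and s = 0.025.
u_1 = 0.079600 × 0.488 + 0.025 = 0.063845.
u_2 = 0.063845 × 0.488 + 0.025 = 0.056156.
u_3 = 0.056156 × 0.488 + 0.025 = 0.052404.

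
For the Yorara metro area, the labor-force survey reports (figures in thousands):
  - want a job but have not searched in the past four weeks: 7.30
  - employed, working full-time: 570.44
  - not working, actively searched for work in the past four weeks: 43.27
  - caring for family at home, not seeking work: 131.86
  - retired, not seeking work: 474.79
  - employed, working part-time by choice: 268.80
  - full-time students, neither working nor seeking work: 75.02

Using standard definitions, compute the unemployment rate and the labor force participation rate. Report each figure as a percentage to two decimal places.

Employed = 570.44 + 268.80 = 839.24 thousand.
Unemployed = 43.27 thousand.
Labor force = 839.24 + 43.27 = 882.51 thousand.
Not in labor force = 7.30 + 131.86 + 474.79 + 75.02 = 688.97 thousand (those not working and not actively searching are outside the labor force — including those who want a job but have given up searching).
Civilian working-age population = 882.51 + 688.97 = 1,571.48 thousand.
Unemployment rate = 43.27 / 882.51 = 4.90%.
Labor force participation rate = 882.51 / 1,571.48 = 56.16%.

Unemployment rate ≈ 4.90%; labor force participation rate ≈ 56.16%.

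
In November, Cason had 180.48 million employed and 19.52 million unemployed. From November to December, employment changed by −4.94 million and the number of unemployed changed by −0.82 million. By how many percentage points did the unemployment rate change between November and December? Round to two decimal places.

The unemployment rate changed by −0.13 percentage points.

November: labor force = 180.48 + 19.52 = 200.00; u = 19.52/200.00 = 9.76%.
December: labor force = 175.54 + 18.70 = 194.24; u = 18.70/194.24 = 9.63%.
Change = 9.63% − 9.76% = −0.13 pp.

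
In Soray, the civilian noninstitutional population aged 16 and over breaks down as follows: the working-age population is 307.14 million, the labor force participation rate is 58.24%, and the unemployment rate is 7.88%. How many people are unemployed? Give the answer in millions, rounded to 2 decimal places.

Labor force = 0.5824 × 307.14 = 178.88 million.
Unemployed = 0.0788 × 178.88 ≈ 14.10 million.

About 14.10 million are unemployed.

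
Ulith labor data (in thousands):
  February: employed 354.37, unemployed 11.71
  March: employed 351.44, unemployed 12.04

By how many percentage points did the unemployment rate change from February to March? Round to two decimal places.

The unemployment rate changed by +0.11 percentage points.

February: labor force = 354.37 + 11.71 = 366.08; u = 11.71/366.08 = 3.20%.
March: labor force = 351.44 + 12.04 = 363.48; u = 12.04/363.48 = 3.31%.
Change = 3.31% − 3.20% = +0.11 pp.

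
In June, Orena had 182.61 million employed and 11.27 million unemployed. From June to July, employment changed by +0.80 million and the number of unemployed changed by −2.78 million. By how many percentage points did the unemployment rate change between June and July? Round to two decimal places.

June: labor force = 182.61 + 11.27 = 193.88; u = 11.27/193.88 = 5.81%.
July: labor force = 183.41 + 8.49 = 191.90; u = 8.49/191.90 = 4.42%.
Change = 4.42% − 5.81% = −1.39 pp.

The unemployment rate changed by −1.39 percentage points.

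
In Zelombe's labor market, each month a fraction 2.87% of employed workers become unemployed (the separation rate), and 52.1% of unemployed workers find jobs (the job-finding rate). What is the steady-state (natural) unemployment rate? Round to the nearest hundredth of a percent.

Steady-state unemployment rate ≈ 5.22%.

At steady state the flows balance: s·E = f·U, so U/(E+U) = s/(s+f).
u* = 2.87 / (2.87 + 52.1) = 2.87 / 54.97 = 5.22%.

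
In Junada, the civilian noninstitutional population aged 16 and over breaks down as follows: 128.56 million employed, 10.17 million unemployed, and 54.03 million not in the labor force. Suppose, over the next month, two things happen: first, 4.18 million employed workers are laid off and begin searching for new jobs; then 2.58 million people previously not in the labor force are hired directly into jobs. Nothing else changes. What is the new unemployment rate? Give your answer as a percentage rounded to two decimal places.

New unemployment rate ≈ 10.15%.

Initially, labor force = 128.56 + 10.17 = 138.73 million, so u = 10.17/138.73 = 7.33%.
After the first change, employed falls and unemployed rises by 4.18; labor force unchanged → E = 124.38, U = 14.35, labor force = 138.73 million.
After the second change, employed and labor force both rise by 2.58; unemployed unchanged → E = 126.96, U = 14.35, labor force = 141.31 million.
New unemployment rate = 14.35 / 141.31 = 10.15%.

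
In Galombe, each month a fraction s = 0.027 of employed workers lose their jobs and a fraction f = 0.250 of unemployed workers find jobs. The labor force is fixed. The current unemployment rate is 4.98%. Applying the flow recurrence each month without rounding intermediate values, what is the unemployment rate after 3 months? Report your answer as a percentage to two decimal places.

Unemployment rate after three months ≈ 7.95%.

With a fixed labor force, u_{t+1} = u_t + s·(1−u_t) − f·u_t = u_t·(1−s−f) + s.
Here 1−s−f = 0.723 and s = 0.027.
u_1 = 0.049800 × 0.723 + 0.027 = 0.063005.
u_2 = 0.063005 × 0.723 + 0.027 = 0.072553.
u_3 = 0.072553 × 0.723 + 0.027 = 0.079456.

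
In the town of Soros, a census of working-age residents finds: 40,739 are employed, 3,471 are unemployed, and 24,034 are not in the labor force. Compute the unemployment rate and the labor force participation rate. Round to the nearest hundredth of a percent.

Unemployment rate ≈ 7.85%; labor force participation rate ≈ 64.78%.

Labor force = employed + unemployed = 40,739 + 3,471 = 44,210.
Working-age population = 44,210 + 24,034 = 68,244.
Unemployment rate = 3,471 / 44,210 = 7.85%.
Labor force participation rate = 44,210 / 68,244 = 64.78%.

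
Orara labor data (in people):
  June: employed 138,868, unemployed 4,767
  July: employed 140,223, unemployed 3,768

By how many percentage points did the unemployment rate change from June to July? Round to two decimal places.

June: labor force = 138,868 + 4,767 = 143,635; u = 4,767/143,635 = 3.32%.
July: labor force = 140,223 + 3,768 = 143,991; u = 3,768/143,991 = 2.62%.
Change = 2.62% − 3.32% = −0.70 pp.

The unemployment rate changed by −0.70 percentage points.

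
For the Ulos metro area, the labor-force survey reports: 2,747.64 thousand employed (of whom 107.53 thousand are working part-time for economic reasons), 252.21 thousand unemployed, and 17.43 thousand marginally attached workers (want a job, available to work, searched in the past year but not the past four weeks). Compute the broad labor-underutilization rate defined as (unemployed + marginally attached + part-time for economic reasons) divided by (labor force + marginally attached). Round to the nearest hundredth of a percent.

Labor force = 2,747.64 + 252.21 = 2,999.85 thousand.
Numerator = 252.21 + 17.43 + 107.53 = 377.17 thousand.
Denominator = 2,999.85 + 17.43 = 3,017.28 thousand.
Broad rate = 377.17 / 3,017.28 = 12.50%.

Broad underutilization rate ≈ 12.50%.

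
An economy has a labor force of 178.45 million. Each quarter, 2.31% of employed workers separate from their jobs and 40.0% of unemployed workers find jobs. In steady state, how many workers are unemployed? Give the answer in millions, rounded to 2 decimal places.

About 9.74 million are unemployed in steady state.

Steady-state unemployment rate u* = s/(s+f) = 2.31/(2.31+40.0) = 0.054597.
Unemployed = u* × labor force = 0.054597 × 178.45 ≈ 9.74 million.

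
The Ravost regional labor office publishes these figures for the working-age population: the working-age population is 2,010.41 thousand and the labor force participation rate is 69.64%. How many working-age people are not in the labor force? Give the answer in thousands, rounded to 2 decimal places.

Share not in the labor force = 1 − 0.6964 = 0.3036.
Not in labor force = 0.3036 × 2,010.41 ≈ 610.36 thousand.

About 610.36 thousand are not in the labor force.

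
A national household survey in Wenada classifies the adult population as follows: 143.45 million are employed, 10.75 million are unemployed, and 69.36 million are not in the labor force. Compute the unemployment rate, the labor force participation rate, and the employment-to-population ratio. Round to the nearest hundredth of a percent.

Unemployment rate ≈ 6.97%; labor force participation rate ≈ 68.97%; employment-population ratio ≈ 64.17%.

Labor force = employed + unemployed = 143.45 + 10.75 = 154.20 million.
Working-age population = 154.20 + 69.36 = 223.56 million.
Unemployment rate = 10.75 / 154.20 = 6.97%.
Labor force participation rate = 154.20 / 223.56 = 68.97%.
Employment-population ratio = 143.45 / 223.56 = 64.17%.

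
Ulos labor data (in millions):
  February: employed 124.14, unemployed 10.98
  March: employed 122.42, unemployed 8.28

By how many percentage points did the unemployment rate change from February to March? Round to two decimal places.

February: labor force = 124.14 + 10.98 = 135.12; u = 10.98/135.12 = 8.13%.
March: labor force = 122.42 + 8.28 = 130.70; u = 8.28/130.70 = 6.34%.
Change = 6.34% − 8.13% = −1.79 pp.

The unemployment rate changed by −1.79 percentage points.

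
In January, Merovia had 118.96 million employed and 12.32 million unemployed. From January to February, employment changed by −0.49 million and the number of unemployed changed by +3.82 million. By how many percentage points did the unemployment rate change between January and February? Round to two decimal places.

January: labor force = 118.96 + 12.32 = 131.28; u = 12.32/131.28 = 9.38%.
February: labor force = 118.47 + 16.14 = 134.61; u = 16.14/134.61 = 11.99%.
Change = 11.99% − 9.38% = +2.61 pp.

The unemployment rate changed by +2.61 percentage points.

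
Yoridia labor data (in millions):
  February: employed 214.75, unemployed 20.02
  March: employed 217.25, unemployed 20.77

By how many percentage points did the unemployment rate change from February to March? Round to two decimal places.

February: labor force = 214.75 + 20.02 = 234.77; u = 20.02/234.77 = 8.53%.
March: labor force = 217.25 + 20.77 = 238.02; u = 20.77/238.02 = 8.73%.
Change = 8.73% − 8.53% = +0.20 pp.

The unemployment rate changed by +0.20 percentage points.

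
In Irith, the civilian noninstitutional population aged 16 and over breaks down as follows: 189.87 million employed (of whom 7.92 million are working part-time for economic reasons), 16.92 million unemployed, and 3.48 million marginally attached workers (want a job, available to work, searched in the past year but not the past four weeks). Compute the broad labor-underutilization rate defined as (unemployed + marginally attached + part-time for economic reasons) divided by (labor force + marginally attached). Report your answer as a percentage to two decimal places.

Broad underutilization rate ≈ 13.47%.

Labor force = 189.87 + 16.92 = 206.79 million.
Numerator = 16.92 + 3.48 + 7.92 = 28.32 million.
Denominator = 206.79 + 3.48 = 210.27 million.
Broad rate = 28.32 / 210.27 = 13.47%.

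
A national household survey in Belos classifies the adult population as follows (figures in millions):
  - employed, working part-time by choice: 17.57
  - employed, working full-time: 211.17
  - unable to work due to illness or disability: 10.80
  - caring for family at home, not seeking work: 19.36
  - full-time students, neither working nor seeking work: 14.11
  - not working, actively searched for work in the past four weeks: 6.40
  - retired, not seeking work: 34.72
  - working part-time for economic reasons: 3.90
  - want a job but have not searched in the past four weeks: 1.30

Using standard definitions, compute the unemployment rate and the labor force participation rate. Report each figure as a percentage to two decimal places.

Employed = 17.57 + 211.17 + 3.90 = 232.64 million (anyone who worked, including part-time for economic reasons, counts as employed).
Unemployed = 6.40 million.
Labor force = 232.64 + 6.40 = 239.04 million.
Not in labor force = 10.80 + 19.36 + 14.11 + 34.72 + 1.30 = 80.29 million (those not working and not actively searching are outside the labor force — including those who want a job but have given up searching).
Civilian working-age population = 239.04 + 80.29 = 319.33 million.
Unemployment rate = 6.40 / 239.04 = 2.68%.
Labor force participation rate = 239.04 / 319.33 = 74.86%.

Unemployment rate ≈ 2.68%; labor force participation rate ≈ 74.86%.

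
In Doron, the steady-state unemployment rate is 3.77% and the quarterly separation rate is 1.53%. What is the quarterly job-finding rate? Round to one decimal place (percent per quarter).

From u* = s/(s+f): f = s·(1−u)/u.
f = 1.53 × (1 − 0.0377) / 0.0377 = 1.4723 / 0.0377 ≈ 39.1% per quarter.

Job-finding rate ≈ 39.1% per quarter.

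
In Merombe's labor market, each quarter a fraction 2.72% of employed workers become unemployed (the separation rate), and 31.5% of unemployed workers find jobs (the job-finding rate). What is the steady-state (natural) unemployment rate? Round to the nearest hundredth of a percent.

At steady state the flows balance: s·E = f·U, so U/(E+U) = s/(s+f).
u* = 2.72 / (2.72 + 31.5) = 2.72 / 34.22 = 7.95%.

Steady-state unemployment rate ≈ 7.95%.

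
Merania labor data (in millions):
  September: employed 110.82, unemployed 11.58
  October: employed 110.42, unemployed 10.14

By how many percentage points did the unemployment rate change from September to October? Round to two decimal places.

September: labor force = 110.82 + 11.58 = 122.40; u = 11.58/122.40 = 9.46%.
October: labor force = 110.42 + 10.14 = 120.56; u = 10.14/120.56 = 8.41%.
Change = 8.41% − 9.46% = −1.05 pp.

The unemployment rate changed by −1.05 percentage points.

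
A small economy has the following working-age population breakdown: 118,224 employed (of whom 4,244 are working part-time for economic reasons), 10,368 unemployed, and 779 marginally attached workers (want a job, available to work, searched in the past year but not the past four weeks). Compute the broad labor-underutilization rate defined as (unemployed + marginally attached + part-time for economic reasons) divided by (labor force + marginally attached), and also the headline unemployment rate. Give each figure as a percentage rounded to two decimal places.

Broad underutilization rate ≈ 11.90%; headline unemployment rate ≈ 8.06%.

Labor force = 118,224 + 10,368 = 128,592.
Numerator = 10,368 + 779 + 4,244 = 15,391.
Denominator = 128,592 + 779 = 129,371.
Broad rate = 15,391 / 129,371 = 11.90%.
Headline unemployment rate = 10,368 / 128,592 = 8.06%.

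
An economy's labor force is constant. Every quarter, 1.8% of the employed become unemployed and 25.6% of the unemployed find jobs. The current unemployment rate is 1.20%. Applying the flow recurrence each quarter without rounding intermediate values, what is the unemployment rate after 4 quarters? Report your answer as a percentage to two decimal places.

With a fixed labor force, u_{t+1} = u_t + s·(1−u_t) − f·u_t = u_t·(1−s−f) + s.
Here 1−s−f = 0.726 and s = 0.018.
u_1 = 0.012000 × 0.726 + 0.018 = 0.026712.
u_2 = 0.026712 × 0.726 + 0.018 = 0.037393.
u_3 = 0.037393 × 0.726 + 0.018 = 0.045147.
u_4 = 0.045147 × 0.726 + 0.018 = 0.050777.

Unemployment rate after four quarters ≈ 5.08%.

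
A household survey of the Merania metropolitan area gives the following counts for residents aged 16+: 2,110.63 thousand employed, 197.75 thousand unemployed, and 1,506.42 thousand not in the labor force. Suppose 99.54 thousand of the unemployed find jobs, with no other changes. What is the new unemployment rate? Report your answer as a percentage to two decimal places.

New unemployment rate ≈ 4.25%.

Initially, labor force = 2,110.63 + 197.75 = 2,308.38 thousand, so u = 197.75/2,308.38 = 8.57%.
After the change, unemployed falls and employed rises by 99.54; labor force unchanged → E = 2,210.17, U = 98.21, labor force = 2,308.38 thousand.
New unemployment rate = 98.21 / 2,308.38 = 4.25%.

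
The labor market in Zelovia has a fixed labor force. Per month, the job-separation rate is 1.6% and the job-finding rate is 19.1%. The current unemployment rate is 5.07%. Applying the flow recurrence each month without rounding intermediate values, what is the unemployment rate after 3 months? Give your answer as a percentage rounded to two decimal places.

Unemployment rate after three months ≈ 6.40%.

With a fixed labor force, u_{t+1} = u_t + s·(1−u_t) − f·u_t = u_t·(1−s−f) + s.
Here 1−s−f = 0.793 and s = 0.016.
u_1 = 0.050700 × 0.793 + 0.016 = 0.056205.
u_2 = 0.056205 × 0.793 + 0.016 = 0.060571.
u_3 = 0.060571 × 0.793 + 0.016 = 0.064033.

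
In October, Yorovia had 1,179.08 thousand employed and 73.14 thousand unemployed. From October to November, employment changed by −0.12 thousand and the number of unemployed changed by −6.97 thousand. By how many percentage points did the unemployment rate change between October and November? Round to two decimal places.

October: labor force = 1,179.08 + 73.14 = 1,252.22; u = 73.14/1,252.22 = 5.84%.
November: labor force = 1,178.96 + 66.17 = 1,245.13; u = 66.17/1,245.13 = 5.31%.
Change = 5.31% − 5.84% = −0.53 pp.

The unemployment rate changed by −0.53 percentage points.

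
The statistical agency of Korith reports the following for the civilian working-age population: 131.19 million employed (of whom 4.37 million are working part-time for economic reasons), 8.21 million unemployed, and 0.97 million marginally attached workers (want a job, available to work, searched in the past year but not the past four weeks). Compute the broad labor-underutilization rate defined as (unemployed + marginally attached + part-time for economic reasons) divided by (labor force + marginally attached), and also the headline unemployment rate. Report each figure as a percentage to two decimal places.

Broad underutilization rate ≈ 9.65%; headline unemployment rate ≈ 5.89%.

Labor force = 131.19 + 8.21 = 139.40 million.
Numerator = 8.21 + 0.97 + 4.37 = 13.55 million.
Denominator = 139.40 + 0.97 = 140.37 million.
Broad rate = 13.55 / 140.37 = 9.65%.
Headline unemployment rate = 8.21 / 139.40 = 5.89%.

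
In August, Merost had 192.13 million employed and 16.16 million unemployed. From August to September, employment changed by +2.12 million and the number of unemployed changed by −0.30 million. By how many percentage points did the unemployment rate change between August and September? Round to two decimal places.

The unemployment rate changed by −0.21 percentage points.

August: labor force = 192.13 + 16.16 = 208.29; u = 16.16/208.29 = 7.76%.
September: labor force = 194.25 + 15.86 = 210.11; u = 15.86/210.11 = 7.55%.
Change = 7.55% − 7.76% = −0.21 pp.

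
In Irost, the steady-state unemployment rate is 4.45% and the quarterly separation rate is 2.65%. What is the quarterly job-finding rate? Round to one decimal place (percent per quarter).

Job-finding rate ≈ 56.9% per quarter.

From u* = s/(s+f): f = s·(1−u)/u.
f = 2.65 × (1 − 0.0445) / 0.0445 = 2.5321 / 0.0445 ≈ 56.9% per quarter.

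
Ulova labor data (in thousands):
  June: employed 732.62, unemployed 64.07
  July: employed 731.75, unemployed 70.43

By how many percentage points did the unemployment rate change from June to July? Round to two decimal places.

The unemployment rate changed by +0.74 percentage points.

June: labor force = 732.62 + 64.07 = 796.69; u = 64.07/796.69 = 8.04%.
July: labor force = 731.75 + 70.43 = 802.18; u = 70.43/802.18 = 8.78%.
Change = 8.78% − 8.04% = +0.74 pp.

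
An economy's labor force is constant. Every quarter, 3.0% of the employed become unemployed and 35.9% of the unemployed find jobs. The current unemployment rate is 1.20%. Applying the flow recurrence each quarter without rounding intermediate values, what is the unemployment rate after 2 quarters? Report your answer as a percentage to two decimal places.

With a fixed labor force, u_{t+1} = u_t + s·(1−u_t) − f·u_t = u_t·(1−s−f) + s.
Here 1−s−f = 0.611 and s = 0.030.
u_1 = 0.012000 × 0.611 + 0.030 = 0.037332.
u_2 = 0.037332 × 0.611 + 0.030 = 0.052810.

Unemployment rate after two quarters ≈ 5.28%.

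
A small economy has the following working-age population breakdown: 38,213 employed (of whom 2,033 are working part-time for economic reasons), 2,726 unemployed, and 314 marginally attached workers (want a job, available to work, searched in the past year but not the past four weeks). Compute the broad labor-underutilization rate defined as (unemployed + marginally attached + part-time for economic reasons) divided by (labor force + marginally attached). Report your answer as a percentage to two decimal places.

Labor force = 38,213 + 2,726 = 40,939.
Numerator = 2,726 + 314 + 2,033 = 5,073.
Denominator = 40,939 + 314 = 41,253.
Broad rate = 5,073 / 41,253 = 12.30%.

Broad underutilization rate ≈ 12.30%.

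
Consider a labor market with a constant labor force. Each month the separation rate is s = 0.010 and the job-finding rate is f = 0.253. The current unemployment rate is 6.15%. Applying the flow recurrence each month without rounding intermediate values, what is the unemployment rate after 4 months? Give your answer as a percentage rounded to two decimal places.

Unemployment rate after four months ≈ 4.49%.

With a fixed labor force, u_{t+1} = u_t + s·(1−u_t) − f·u_t = u_t·(1−s−f) + s.
Here 1−s−f = 0.737 and s = 0.010.
u_1 = 0.061500 × 0.737 + 0.010 = 0.055325.
u_2 = 0.055325 × 0.737 + 0.010 = 0.050775.
u_3 = 0.050775 × 0.737 + 0.010 = 0.047421.
u_4 = 0.047421 × 0.737 + 0.010 = 0.044949.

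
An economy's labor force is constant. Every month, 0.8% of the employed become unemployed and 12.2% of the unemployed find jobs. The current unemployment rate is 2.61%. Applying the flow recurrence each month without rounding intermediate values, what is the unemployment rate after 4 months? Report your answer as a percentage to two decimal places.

Unemployment rate after four months ≈ 4.12%.

With a fixed labor force, u_{t+1} = u_t + s·(1−u_t) − f·u_t = u_t·(1−s−f) + s.
Here 1−s−f = 0.870 and s = 0.008.
u_1 = 0.026100 × 0.870 + 0.008 = 0.030707.
u_2 = 0.030707 × 0.870 + 0.008 = 0.034715.
u_3 = 0.034715 × 0.870 + 0.008 = 0.038202.
u_4 = 0.038202 × 0.870 + 0.008 = 0.041236.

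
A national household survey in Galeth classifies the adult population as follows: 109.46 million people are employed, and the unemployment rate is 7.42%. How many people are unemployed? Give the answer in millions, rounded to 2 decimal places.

Let U be the number unemployed. The labor force is E + U, and U/(E+U) = 0.0742.
So U = 0.0742 × 109.46 / (1 − 0.0742) = 8.1219 / 0.9258 ≈ 8.77 million.

About 8.77 million are unemployed.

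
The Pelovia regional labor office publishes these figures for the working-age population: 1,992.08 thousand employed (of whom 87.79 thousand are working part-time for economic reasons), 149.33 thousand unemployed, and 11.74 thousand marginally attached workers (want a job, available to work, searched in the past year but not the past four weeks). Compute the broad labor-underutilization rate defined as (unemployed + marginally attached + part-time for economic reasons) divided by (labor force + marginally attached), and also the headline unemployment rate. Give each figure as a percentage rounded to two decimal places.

Labor force = 1,992.08 + 149.33 = 2,141.41 thousand.
Numerator = 149.33 + 11.74 + 87.79 = 248.86 thousand.
Denominator = 2,141.41 + 11.74 = 2,153.15 thousand.
Broad rate = 248.86 / 2,153.15 = 11.56%.
Headline unemployment rate = 149.33 / 2,141.41 = 6.97%.

Broad underutilization rate ≈ 11.56%; headline unemployment rate ≈ 6.97%.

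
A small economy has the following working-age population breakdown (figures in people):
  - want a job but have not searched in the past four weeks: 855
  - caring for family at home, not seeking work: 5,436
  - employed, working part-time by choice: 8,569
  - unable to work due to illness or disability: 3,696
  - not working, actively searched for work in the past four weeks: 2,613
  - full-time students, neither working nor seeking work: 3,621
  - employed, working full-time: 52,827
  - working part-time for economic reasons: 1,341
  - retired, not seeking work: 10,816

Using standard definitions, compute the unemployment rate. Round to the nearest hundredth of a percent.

Unemployment rate ≈ 4.00%.

Employed = 8,569 + 52,827 + 1,341 = 62,737 (anyone who worked, including part-time for economic reasons, counts as employed).
Unemployed = 2,613.
Labor force = 62,737 + 2,613 = 65,350.
Unemployment rate = 2,613 / 65,350 = 4.00%.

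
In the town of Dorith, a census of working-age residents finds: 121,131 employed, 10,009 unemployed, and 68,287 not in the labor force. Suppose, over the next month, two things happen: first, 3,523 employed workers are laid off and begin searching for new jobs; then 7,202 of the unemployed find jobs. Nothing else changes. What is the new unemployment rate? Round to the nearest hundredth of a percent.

New unemployment rate ≈ 4.83%.

Initially, labor force = 121,131 + 10,009 = 131,140, so u = 10,009/131,140 = 7.63%.
After the first change, employed falls and unemployed rises by 3,523; labor force unchanged → E = 117,608, U = 13,532, labor force = 131,140.
After the second change, unemployed falls and employed rises by 7,202; labor force unchanged → E = 124,810, U = 6,330, labor force = 131,140.
New unemployment rate = 6,330 / 131,140 = 4.83%.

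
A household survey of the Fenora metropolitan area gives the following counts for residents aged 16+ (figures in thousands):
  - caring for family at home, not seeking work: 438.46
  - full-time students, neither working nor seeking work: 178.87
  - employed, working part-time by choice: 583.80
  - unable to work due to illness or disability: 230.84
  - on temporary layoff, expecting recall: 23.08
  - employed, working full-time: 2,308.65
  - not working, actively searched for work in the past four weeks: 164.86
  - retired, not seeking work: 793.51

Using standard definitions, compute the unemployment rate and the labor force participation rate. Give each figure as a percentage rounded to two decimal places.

Employed = 583.80 + 2,308.65 = 2,892.45 thousand.
Unemployed = 23.08 + 164.86 = 187.94 thousand (jobless and actively searching, or on temporary layoff).
Labor force = 2,892.45 + 187.94 = 3,080.39 thousand.
Not in labor force = 438.46 + 178.87 + 230.84 + 793.51 = 1,641.68 thousand (those not working and not actively searching are outside the labor force).
Civilian working-age population = 3,080.39 + 1,641.68 = 4,722.07 thousand.
Unemployment rate = 187.94 / 3,080.39 = 6.10%.
Labor force participation rate = 3,080.39 / 4,722.07 = 65.23%.

Unemployment rate ≈ 6.10%; labor force participation rate ≈ 65.23%.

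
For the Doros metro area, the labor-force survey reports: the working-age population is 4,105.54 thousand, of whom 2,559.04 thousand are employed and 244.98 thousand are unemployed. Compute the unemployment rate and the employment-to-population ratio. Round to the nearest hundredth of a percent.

Unemployment rate ≈ 8.74%; employment-population ratio ≈ 62.33%.

Labor force = employed + unemployed = 2,559.04 + 244.98 = 2,804.02 thousand.
Unemployment rate = 244.98 / 2,804.02 = 8.74%.
Employment-population ratio = 2,559.04 / 4,105.54 = 62.33%.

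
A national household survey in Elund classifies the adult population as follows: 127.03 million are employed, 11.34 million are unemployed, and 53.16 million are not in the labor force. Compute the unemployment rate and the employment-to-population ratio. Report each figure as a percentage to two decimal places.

Labor force = employed + unemployed = 127.03 + 11.34 = 138.37 million.
Working-age population = 138.37 + 53.16 = 191.53 million.
Unemployment rate = 11.34 / 138.37 = 8.20%.
Employment-population ratio = 127.03 / 191.53 = 66.32%.

Unemployment rate ≈ 8.20%; employment-population ratio ≈ 66.32%.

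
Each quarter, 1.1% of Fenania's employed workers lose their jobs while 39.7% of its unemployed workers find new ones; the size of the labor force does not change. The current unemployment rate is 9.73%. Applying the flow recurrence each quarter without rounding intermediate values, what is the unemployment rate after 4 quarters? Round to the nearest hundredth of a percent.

Unemployment rate after four quarters ≈ 3.56%.

With a fixed labor force, u_{t+1} = u_t + s·(1−u_t) − f·u_t = u_t·(1−s−f) + s.
Here 1−s−f = 0.592 and s = 0.011.
u_1 = 0.097300 × 0.592 + 0.011 = 0.068602.
u_2 = 0.068602 × 0.592 + 0.011 = 0.051612.
u_3 = 0.051612 × 0.592 + 0.011 = 0.041554.
u_4 = 0.041554 × 0.592 + 0.011 = 0.035600.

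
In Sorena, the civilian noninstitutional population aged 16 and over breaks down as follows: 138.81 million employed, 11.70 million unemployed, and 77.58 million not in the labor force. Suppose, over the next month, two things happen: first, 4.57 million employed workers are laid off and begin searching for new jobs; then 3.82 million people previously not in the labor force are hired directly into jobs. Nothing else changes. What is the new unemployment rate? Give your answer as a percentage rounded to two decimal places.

New unemployment rate ≈ 10.54%.

Initially, labor force = 138.81 + 11.70 = 150.51 million, so u = 11.70/150.51 = 7.77%.
After the first change, employed falls and unemployed rises by 4.57; labor force unchanged → E = 134.24, U = 16.27, labor force = 150.51 million.
After the second change, employed and labor force both rise by 3.82; unemployed unchanged → E = 138.06, U = 16.27, labor force = 154.33 million.
New unemployment rate = 16.27 / 154.33 = 10.54%.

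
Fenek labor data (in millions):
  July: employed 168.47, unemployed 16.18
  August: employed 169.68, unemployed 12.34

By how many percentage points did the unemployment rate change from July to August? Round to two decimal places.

July: labor force = 168.47 + 16.18 = 184.65; u = 16.18/184.65 = 8.76%.
August: labor force = 169.68 + 12.34 = 182.02; u = 12.34/182.02 = 6.78%.
Change = 6.78% − 8.76% = −1.98 pp.

The unemployment rate changed by −1.98 percentage points.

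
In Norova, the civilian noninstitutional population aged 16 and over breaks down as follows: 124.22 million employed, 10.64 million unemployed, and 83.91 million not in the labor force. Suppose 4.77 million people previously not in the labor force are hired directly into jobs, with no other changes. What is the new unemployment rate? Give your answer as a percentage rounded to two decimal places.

Initially, labor force = 124.22 + 10.64 = 134.86 million, so u = 10.64/134.86 = 7.89%.
After the change, employed and labor force both rise by 4.77; unemployed unchanged → E = 128.99, U = 10.64, labor force = 139.63 million.
New unemployment rate = 10.64 / 139.63 = 7.62%.

New unemployment rate ≈ 7.62%.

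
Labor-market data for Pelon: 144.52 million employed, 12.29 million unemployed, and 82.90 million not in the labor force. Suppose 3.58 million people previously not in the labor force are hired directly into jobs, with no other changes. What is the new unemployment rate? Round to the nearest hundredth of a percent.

New unemployment rate ≈ 7.66%.

Initially, labor force = 144.52 + 12.29 = 156.81 million, so u = 12.29/156.81 = 7.84%.
After the change, employed and labor force both rise by 3.58; unemployed unchanged → E = 148.10, U = 12.29, labor force = 160.39 million.
New unemployment rate = 12.29 / 160.39 = 7.66%.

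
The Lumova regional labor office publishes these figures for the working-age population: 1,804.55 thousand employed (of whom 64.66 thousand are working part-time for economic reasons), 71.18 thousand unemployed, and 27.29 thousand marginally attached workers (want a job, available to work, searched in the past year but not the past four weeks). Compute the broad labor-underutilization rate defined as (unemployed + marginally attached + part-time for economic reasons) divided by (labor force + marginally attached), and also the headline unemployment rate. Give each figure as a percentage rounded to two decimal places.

Labor force = 1,804.55 + 71.18 = 1,875.73 thousand.
Numerator = 71.18 + 27.29 + 64.66 = 163.13 thousand.
Denominator = 1,875.73 + 27.29 = 1,903.02 thousand.
Broad rate = 163.13 / 1,903.02 = 8.57%.
Headline unemployment rate = 71.18 / 1,875.73 = 3.79%.

Broad underutilization rate ≈ 8.57%; headline unemployment rate ≈ 3.79%.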